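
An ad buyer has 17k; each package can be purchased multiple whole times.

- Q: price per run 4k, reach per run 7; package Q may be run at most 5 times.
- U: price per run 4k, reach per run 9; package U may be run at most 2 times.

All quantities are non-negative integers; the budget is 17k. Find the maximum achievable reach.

U has the best ratio (9/4); taking only U gives at most 2×9 = 18 (stopped by the supply cap of 2).
Mixing does better — 2×Q and 2×U: price 16 ≤ 17, reach 2·7 + 2·9 = 32.

32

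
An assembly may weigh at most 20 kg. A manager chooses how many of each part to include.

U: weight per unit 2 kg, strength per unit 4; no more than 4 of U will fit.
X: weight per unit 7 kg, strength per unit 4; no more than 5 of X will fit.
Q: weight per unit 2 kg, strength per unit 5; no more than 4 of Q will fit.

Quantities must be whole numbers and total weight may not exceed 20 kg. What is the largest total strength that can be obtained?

36

Q has the best ratio (5/2); taking only Q gives at most 4×5 = 20 (stopped by the supply cap of 4).
Mixing does better — 4×U and 4×Q: weight 16 ≤ 20, strength 4·4 + 4·5 = 36.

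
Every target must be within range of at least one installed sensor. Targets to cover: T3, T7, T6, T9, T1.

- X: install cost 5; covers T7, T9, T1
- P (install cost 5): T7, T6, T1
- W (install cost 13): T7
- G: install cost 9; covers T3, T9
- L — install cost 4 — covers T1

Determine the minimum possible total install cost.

This is an integer covering problem.
Choose P and G: together they cover T3, T7, T6, T9, T1 — every target.
Total install cost: 5 + 9 = 14.

14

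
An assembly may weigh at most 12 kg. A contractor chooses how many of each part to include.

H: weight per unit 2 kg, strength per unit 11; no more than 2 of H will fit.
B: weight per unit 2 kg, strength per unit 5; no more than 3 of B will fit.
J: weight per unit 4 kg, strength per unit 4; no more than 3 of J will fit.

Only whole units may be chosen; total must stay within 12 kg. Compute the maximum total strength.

This is a bounded integer knapsack.
H has the best ratio (11/2); taking only H gives at most 2×11 = 22 (stopped by the supply cap of 2).
Mixing does better — 2×H and 3×B: weight 10 ≤ 12, strength 2·11 + 3·5 = 37.

37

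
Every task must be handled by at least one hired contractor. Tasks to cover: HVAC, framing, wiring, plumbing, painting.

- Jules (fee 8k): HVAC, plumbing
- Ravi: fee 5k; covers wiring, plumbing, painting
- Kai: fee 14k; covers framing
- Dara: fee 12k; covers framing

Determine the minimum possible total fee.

25

This is a weighted set-cover instance.
Choose Jules, Ravi, and Dara: together they cover HVAC, framing, wiring, plumbing, painting — every task.
Total fee: 8 + 5 + 12 = 25.
No cover costs less than 25.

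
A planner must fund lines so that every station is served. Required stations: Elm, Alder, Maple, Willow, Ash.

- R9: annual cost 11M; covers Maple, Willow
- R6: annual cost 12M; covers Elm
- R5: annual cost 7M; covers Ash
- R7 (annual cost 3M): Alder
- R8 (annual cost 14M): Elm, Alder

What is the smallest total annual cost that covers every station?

32

The greedy cost-per-new-station heuristic would pick R7, R9, R5, and R6 for 33, but a cheaper cover exists.
Choose R9, R5, and R8: together they cover Elm, Alder, Maple, Willow, Ash — every station.
Total annual cost: 11 + 7 + 14 = 32.
No cover costs less than 32.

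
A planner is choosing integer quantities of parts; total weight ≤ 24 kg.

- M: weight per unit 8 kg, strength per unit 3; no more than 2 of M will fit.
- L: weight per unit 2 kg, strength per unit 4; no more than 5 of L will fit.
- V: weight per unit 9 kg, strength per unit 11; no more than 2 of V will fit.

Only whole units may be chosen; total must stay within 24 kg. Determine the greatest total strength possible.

5×L and 1×V: weight 19 ≤ 24, strength 5·4 + 1·11 = 31.
3×L and 2×V: weight 24 ≤ 24, strength 3·4 + 2·11 = 34.
Best is 34.

34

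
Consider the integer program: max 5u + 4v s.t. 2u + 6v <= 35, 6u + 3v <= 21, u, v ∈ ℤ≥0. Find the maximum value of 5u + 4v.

25

The continuous relaxation peaks at (0.7, 5.6) with value 25.90; rounding to a feasible lattice point costs some objective.
(u,v)=(1,5): 2·1+6·5=32≤35, 6·1+3·5=21≤21, objective 25.
(u,v)=(1,4): 2·1+6·4=26≤35, 6·1+3·4=18≤21, objective 21.
(u,v)=(0,5): 2·0+6·5=30≤35, 6·0+3·5=15≤21, objective 20.
Maximum is 25 at (u,v)=(1,5).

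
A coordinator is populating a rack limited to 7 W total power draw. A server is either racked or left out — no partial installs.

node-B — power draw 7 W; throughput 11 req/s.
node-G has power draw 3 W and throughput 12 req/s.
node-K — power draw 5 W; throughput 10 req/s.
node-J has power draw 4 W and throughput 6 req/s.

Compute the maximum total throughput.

18

This is an integer program with binary decision variables.
Allowing fractional choices, the relaxed optimum would be about 20.0, but servers are indivisible.
node-G + node-J: power draw 3 + 4 = 7 ≤ 7, throughput 12 + 6 = 18.
node-B: power draw 7 ≤ 7, throughput 11.
node-G: power draw 3 ≤ 7, throughput 12.
Best is node-G and node-J with total throughput 18.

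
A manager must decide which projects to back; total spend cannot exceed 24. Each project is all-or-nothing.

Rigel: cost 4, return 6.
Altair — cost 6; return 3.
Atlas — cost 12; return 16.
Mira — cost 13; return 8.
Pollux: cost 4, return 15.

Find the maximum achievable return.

Allowing fractional choices, the relaxed optimum would be about 39.5, but projects are indivisible.
Altair + Atlas + Pollux: cost 6 + 12 + 4 = 22 ≤ 24, return 3 + 16 + 15 = 34.
Atlas + Pollux: cost 12 + 4 = 16 ≤ 24, return 16 + 15 = 31.
Rigel + Atlas + Pollux: cost 4 + 12 + 4 = 20 ≤ 24, return 6 + 16 + 15 = 37.
Best is Rigel, Atlas, and Pollux with total return 37.

37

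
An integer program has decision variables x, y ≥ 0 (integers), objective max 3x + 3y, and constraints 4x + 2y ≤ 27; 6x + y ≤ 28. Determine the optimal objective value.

The continuous relaxation peaks at (0, 13.5) with value 40.50; rounding to a feasible lattice point costs some objective.
(x,y)=(0,13): 4·0+2·13=26≤27, 6·0+1·13=13≤28, objective 39.
(x,y)=(0,12): 4·0+2·12=24≤27, 6·0+1·12=12≤28, objective 36.
The best lattice point is (0,13), giving 39.

39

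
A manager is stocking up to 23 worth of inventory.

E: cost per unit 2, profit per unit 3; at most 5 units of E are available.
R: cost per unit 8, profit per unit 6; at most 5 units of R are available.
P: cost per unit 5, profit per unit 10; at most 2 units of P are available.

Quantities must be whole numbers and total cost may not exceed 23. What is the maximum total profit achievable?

P has the best ratio (10/5); taking only P gives at most 2×10 = 20 (stopped by the supply cap of 2).
Mixing does better — 5×E and 2×P: cost 20 ≤ 23, profit 5·3 + 2·10 = 35.

35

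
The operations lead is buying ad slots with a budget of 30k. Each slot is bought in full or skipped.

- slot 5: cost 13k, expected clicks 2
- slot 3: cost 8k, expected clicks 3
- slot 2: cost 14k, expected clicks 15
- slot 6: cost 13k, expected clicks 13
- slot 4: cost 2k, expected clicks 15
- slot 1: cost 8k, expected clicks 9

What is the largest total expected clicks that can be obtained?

43

Take slot 2, slot 6, and slot 4: cost 14 + 13 + 2 = 29 ≤ 30, expected clicks 15 + 13 + 15 = 43.
No other feasible combination does better.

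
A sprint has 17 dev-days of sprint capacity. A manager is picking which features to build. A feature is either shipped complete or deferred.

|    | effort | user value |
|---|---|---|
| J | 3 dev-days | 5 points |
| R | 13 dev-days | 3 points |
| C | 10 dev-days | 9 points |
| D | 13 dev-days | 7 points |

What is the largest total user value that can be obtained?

14

Take J and C: effort 3 + 10 = 13 ≤ 17, user value 5 + 9 = 14.
No other feasible combination does better.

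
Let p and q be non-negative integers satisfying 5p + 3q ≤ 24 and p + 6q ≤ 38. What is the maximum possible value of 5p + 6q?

41

(p,q)=(1,6): 5·1+3·6=23≤24, 1·1+6·6=37≤38, objective 41.
(p,q)=(0,6): 5·0+3·6=18≤24, 1·0+6·6=36≤38, objective 36.
(p,q)=(1,5): 5·1+3·5=20≤24, 1·1+6·5=31≤38, objective 35.
(p,q)=(0,5): 5·0+3·5=15≤24, 1·0+6·5=30≤38, objective 30.
Maximum is 41 at (p,q)=(1,6).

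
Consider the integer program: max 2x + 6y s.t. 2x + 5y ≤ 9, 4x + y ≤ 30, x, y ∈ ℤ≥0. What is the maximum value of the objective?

10

(x,y)=(2,1): 2·2+5·1=9≤9, 4·2+1·1=9≤30, objective 10.
(x,y)=(1,1): 2·1+5·1=7≤9, 4·1+1·1=5≤30, objective 8.
(x,y)=(0,1): 2·0+5·1=5≤9, 4·0+1·1=1≤30, objective 6.
Maximum is 10 at (x,y)=(2,1).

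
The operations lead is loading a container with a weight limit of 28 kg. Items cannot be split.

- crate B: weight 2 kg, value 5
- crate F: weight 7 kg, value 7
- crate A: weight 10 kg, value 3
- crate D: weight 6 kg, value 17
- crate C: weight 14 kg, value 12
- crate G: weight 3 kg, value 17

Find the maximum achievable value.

51

Allowing fractional choices, the relaxed optimum would be about 54.6, but items are indivisible.
crate B + crate D + crate C + crate G: weight 2 + 6 + 14 + 3 = 25 ≤ 28, value 5 + 17 + 12 + 17 = 51.
crate B + crate F + crate A + crate D + crate G: weight 2 + 7 + 10 + 6 + 3 = 28 ≤ 28, value 5 + 7 + 3 + 17 + 17 = 49.
Best is crate B, crate D, crate C, and crate G with total value 51.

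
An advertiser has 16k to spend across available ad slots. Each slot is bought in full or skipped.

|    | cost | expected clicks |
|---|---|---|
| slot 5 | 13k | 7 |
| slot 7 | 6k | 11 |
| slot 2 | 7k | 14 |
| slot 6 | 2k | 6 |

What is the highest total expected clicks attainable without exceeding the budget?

31

Allowing fractional choices, the relaxed optimum would be about 31.5, but ad slots are indivisible.
slot 7 + slot 2 + slot 6: cost 6 + 7 + 2 = 15 ≤ 16, expected clicks 11 + 14 + 6 = 31.
slot 7 + slot 2: cost 6 + 7 = 13 ≤ 16, expected clicks 11 + 14 = 25.
slot 2 + slot 6: cost 7 + 2 = 9 ≤ 16, expected clicks 14 + 6 = 20.
Best is slot 7, slot 2, and slot 6 with total expected clicks 31.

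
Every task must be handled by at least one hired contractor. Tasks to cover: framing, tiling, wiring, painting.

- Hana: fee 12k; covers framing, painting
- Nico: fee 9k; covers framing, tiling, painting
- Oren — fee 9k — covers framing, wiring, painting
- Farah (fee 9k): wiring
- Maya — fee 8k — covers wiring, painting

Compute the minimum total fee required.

17

Choose Nico and Maya: together they cover framing, tiling, wiring, painting — every task.
Total fee: 9 + 8 = 17.
No cover costs less than 17.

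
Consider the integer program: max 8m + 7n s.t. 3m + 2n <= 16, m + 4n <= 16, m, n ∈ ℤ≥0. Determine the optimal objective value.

(m,n)=(4,2): 3·4+2·2=16≤16, 1·4+4·2=12≤16, objective 46.
(m,n)=(3,3): 3·3+2·3=15≤16, 1·3+4·3=15≤16, objective 45.
(m,n)=(4,1): 3·4+2·1=14≤16, 1·4+4·1=8≤16, objective 39.
The best lattice point is (4,2), giving 46.

46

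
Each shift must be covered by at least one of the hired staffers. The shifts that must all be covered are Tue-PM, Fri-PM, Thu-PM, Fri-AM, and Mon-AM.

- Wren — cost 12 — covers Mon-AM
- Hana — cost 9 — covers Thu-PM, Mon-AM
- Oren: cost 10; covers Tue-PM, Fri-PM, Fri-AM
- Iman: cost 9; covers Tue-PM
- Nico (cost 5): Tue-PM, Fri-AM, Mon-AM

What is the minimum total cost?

19

This is an integer covering problem.
The greedy cost-per-new-shift heuristic would pick Nico, Hana, and Oren for 24, but a cheaper cover exists.
Choose Hana and Oren: together they cover Tue-PM, Fri-PM, Thu-PM, Fri-AM, Mon-AM — every shift.
Total cost: 9 + 10 = 19.
No cover costs less than 19.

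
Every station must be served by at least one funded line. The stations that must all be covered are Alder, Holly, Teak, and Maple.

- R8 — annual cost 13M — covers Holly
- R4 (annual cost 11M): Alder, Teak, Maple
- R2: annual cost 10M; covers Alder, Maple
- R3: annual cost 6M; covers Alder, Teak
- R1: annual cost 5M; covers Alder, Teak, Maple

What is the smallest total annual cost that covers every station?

18

Choose R8 and R1: together they cover Alder, Holly, Teak, Maple — every station.
Total annual cost: 13 + 5 = 18.
No cover costs less than 18.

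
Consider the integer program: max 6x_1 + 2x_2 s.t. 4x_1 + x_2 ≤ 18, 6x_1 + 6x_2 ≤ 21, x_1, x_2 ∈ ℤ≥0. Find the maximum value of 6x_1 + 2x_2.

(x_1,x_2)=(3,0): 4·3+1·0=12≤18, 6·3+6·0=18≤21, objective 18.
(x_1,x_2)=(2,1): 4·2+1·1=9≤18, 6·2+6·1=18≤21, objective 14.
(x_1,x_2)=(2,0): 4·2+1·0=8≤18, 6·2+6·0=12≤21, objective 12.
The best lattice point is (3,0), giving 18.

18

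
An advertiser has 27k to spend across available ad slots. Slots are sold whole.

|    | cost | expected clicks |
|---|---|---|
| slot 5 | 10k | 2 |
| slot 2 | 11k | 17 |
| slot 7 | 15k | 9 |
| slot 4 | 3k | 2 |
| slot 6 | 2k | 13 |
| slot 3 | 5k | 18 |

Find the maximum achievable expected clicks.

50

slot 2 + slot 6 + slot 3: cost 11 + 2 + 5 = 18 ≤ 27, expected clicks 17 + 13 + 18 = 48.
slot 2 + slot 4 + slot 6 + slot 3: cost 11 + 3 + 2 + 5 = 21 ≤ 27, expected clicks 17 + 2 + 13 + 18 = 50.
Best is slot 2, slot 4, slot 6, and slot 3 with total expected clicks 50.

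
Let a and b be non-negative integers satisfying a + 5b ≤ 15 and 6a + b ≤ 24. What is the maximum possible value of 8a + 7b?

38

(a,b)=(3,2): 1·3+5·2=13≤15, 6·3+1·2=20≤24, objective 38.
(a,b)=(3,1): 1·3+5·1=8≤15, 6·3+1·1=19≤24, objective 31.
(a,b)=(2,2): 1·2+5·2=12≤15, 6·2+1·2=14≤24, objective 30.
Maximum is 38 at (a,b)=(3,2).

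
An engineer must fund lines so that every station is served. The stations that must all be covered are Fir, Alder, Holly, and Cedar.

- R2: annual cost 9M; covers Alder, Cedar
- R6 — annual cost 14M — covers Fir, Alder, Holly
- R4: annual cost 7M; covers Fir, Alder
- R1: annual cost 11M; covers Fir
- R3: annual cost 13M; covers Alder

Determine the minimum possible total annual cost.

Choose R2 and R6: together they cover Fir, Alder, Holly, Cedar — every station.
Total annual cost: 9 + 14 = 23.

23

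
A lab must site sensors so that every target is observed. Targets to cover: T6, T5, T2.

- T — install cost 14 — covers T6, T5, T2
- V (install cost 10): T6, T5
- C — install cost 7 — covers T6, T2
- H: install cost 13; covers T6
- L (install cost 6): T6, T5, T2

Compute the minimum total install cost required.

L alone covers T6, T5, T2 — every target.
Total install cost: 6.
No cover costs less than 6.

6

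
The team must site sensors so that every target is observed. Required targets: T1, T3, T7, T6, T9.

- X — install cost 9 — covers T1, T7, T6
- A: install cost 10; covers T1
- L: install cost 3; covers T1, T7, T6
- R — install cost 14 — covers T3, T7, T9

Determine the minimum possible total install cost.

Choose L and R: together they cover T1, T3, T7, T6, T9 — every target.
Total install cost: 3 + 14 = 17.

17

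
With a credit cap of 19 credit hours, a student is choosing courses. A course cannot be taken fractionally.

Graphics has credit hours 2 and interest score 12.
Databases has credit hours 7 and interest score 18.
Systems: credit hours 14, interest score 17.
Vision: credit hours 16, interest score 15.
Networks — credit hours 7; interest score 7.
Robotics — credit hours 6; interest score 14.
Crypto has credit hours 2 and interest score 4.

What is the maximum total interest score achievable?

48

Take Graphics, Databases, Robotics, and Crypto: credit hours 2 + 7 + 6 + 2 = 17 ≤ 19, interest score 12 + 18 + 14 + 4 = 48.
No other feasible combination does better.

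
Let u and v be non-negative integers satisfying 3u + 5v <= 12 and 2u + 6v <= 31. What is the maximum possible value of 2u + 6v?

12

Relaxing integrality, the LP optimum is 14.40 at (u,v) = (0, 2.4), which is not an integer point.
(u,v)=(0,2): 3·0+5·2=10≤12, 2·0+6·2=12≤31, objective 12.
(u,v)=(1,1): 3·1+5·1=8≤12, 2·1+6·1=8≤31, objective 8.
The best lattice point is (0,2), giving 12.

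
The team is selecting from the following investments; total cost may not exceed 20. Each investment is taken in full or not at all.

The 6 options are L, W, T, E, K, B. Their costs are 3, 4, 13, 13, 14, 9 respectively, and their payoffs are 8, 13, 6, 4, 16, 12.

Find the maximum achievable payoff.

33

L + W + T: cost 3 + 4 + 13 = 20 ≤ 20, payoff 8 + 13 + 6 = 27.
W + K: cost 4 + 14 = 18 ≤ 20, payoff 13 + 16 = 29.
L + W + B: cost 3 + 4 + 9 = 16 ≤ 20, payoff 8 + 13 + 12 = 33.
Best is L, W, and B with total payoff 33.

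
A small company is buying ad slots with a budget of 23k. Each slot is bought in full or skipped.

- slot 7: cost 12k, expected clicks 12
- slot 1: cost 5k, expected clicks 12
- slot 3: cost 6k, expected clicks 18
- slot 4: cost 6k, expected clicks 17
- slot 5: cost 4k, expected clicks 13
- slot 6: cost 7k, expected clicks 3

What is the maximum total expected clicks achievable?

60

Take slot 1, slot 3, slot 4, and slot 5: cost 5 + 6 + 6 + 4 = 21 ≤ 23, expected clicks 12 + 18 + 17 + 13 = 60.
No other feasible combination does better.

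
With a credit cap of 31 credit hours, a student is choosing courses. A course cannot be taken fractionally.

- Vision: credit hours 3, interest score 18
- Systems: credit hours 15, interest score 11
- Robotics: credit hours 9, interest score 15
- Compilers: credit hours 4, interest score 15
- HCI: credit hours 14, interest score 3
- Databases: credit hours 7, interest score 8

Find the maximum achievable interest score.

59

This is a 0-1 knapsack instance.
Allowing fractional choices, the relaxed optimum would be about 61.9, but courses are indivisible.
Vision + Systems + Robotics + Compilers: credit hours 3 + 15 + 9 + 4 = 31 ≤ 31, interest score 18 + 11 + 15 + 15 = 59.
Vision + Robotics + Compilers + Databases: credit hours 3 + 9 + 4 + 7 = 23 ≤ 31, interest score 18 + 15 + 15 + 8 = 56.
Vision + Systems + Compilers + Databases: credit hours 3 + 15 + 4 + 7 = 29 ≤ 31, interest score 18 + 11 + 15 + 8 = 52.
Best is Vision, Systems, Robotics, and Compilers with total interest score 59.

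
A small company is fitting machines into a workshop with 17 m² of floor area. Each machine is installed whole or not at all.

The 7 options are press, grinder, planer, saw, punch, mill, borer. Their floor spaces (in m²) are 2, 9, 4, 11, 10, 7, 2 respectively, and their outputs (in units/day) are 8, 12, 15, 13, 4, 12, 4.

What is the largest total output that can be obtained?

Treat it as a binary knapsack problem.
Allowing fractional choices, the relaxed optimum would be about 41.7, but machines are indivisible.
press + planer + mill + borer: floor space 2 + 4 + 7 + 2 = 15 ≤ 17, output 8 + 15 + 12 + 4 = 39.
press + planer + saw: floor space 2 + 4 + 11 = 17 ≤ 17, output 8 + 15 + 13 = 36.
press + grinder + planer + borer: floor space 2 + 9 + 4 + 2 = 17 ≤ 17, output 8 + 12 + 15 + 4 = 39.
The maximum output is 39; one optimal choice is press, planer, mill, and borer.

39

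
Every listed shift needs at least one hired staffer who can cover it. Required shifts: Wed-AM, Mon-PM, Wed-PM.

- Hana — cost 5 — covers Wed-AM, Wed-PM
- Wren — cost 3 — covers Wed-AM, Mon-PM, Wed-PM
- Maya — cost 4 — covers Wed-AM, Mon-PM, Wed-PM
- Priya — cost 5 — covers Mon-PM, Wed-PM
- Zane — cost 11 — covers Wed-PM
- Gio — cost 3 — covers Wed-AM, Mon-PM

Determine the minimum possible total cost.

This is an integer covering problem.
Wren alone covers Wed-AM, Mon-PM, Wed-PM — every shift.
Total cost: 3.
No cover costs less than 3.

3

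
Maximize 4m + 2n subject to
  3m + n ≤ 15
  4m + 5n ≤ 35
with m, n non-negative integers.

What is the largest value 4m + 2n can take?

22

Relaxing integrality, the LP optimum is 22.73 at (m,n) = (3.64, 4.09), which is not an integer point.
(m,n)=(4,3) is feasible, giving 22.
(m,n)=(3,4) is feasible, giving 20.
No feasible integer point exceeds 22.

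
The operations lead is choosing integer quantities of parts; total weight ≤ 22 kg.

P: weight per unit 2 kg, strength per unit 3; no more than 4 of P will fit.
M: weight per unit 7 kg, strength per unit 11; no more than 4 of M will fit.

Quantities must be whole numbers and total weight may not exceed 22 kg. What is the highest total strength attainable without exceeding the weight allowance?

This is a bounded integer knapsack.
Take 4×P and 2×M: weight 22 ≤ 22, strength 4·3 + 2·11 = 34.
No other integer combination yields more.

34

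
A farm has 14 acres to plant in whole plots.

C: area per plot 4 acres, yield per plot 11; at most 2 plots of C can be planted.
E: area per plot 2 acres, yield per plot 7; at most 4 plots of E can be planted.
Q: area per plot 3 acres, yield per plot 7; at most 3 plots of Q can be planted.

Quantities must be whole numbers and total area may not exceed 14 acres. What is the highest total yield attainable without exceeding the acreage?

E has the best ratio (7/2); taking only E gives at most 4×7 = 28 (stopped by the supply cap of 4).
Mixing does better — 2×C and 3×E: area 14 ≤ 14, yield 2·11 + 3·7 = 43.

43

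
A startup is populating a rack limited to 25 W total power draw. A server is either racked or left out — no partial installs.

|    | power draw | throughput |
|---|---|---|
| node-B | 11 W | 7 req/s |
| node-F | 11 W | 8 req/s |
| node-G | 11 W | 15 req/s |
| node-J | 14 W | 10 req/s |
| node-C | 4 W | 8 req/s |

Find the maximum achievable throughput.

This is an integer program with binary decision variables.
Allowing fractional choices, the relaxed optimum would be about 30.3, but servers are indivisible.
node-F + node-G: power draw 11 + 11 = 22 ≤ 25, throughput 8 + 15 = 23.
node-G + node-J: power draw 11 + 14 = 25 ≤ 25, throughput 15 + 10 = 25.
node-G + node-C: power draw 11 + 4 = 15 ≤ 25, throughput 15 + 8 = 23.
Best is node-G and node-J with total throughput 25.

25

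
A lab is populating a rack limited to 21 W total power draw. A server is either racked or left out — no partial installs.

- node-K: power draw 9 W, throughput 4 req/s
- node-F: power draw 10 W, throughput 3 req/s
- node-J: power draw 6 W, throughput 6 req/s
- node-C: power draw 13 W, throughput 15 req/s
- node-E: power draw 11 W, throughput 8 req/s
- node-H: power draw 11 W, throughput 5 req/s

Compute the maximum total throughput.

21

Take node-J and node-C: power draw 6 + 13 = 19 ≤ 21, throughput 6 + 15 = 21.
No other feasible combination does better.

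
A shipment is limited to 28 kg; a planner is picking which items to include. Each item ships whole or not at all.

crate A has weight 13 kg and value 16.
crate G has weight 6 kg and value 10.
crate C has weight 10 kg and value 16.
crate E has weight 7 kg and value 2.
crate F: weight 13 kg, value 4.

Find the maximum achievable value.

32

Allowing fractional choices, the relaxed optimum would be about 40.8, but items are indivisible.
crate A + crate C: weight 13 + 10 = 23 ≤ 28, value 16 + 16 = 32.
crate G + crate C + crate E: weight 6 + 10 + 7 = 23 ≤ 28, value 10 + 16 + 2 = 28.
Best is crate A and crate C with total value 32.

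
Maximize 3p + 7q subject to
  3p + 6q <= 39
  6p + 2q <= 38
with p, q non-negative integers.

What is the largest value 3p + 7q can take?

45

(p,q)=(1,6): 3·1+6·6=39≤39, 6·1+2·6=18≤38, objective 45.
(p,q)=(0,6): 3·0+6·6=36≤39, 6·0+2·6=12≤38, objective 42.
(p,q)=(2,5): 3·2+6·5=36≤39, 6·2+2·5=22≤38, objective 41.
Maximum is 45 at (p,q)=(1,6).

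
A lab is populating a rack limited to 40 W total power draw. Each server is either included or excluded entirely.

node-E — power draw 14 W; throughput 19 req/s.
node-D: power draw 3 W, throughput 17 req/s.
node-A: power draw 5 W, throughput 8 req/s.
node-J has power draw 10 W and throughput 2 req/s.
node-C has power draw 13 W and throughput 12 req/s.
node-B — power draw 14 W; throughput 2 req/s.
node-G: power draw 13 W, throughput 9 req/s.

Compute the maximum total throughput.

56

Allowing fractional choices, the relaxed optimum would be about 59.5, but servers are indivisible.
node-E + node-D + node-A + node-C: power draw 14 + 3 + 5 + 13 = 35 ≤ 40, throughput 19 + 17 + 8 + 12 = 56.
node-E + node-D + node-J + node-C: power draw 14 + 3 + 10 + 13 = 40 ≤ 40, throughput 19 + 17 + 2 + 12 = 50.
node-E + node-D + node-A + node-G: power draw 14 + 3 + 5 + 13 = 35 ≤ 40, throughput 19 + 17 + 8 + 9 = 53.
Best is node-E, node-D, node-A, and node-C with total throughput 56.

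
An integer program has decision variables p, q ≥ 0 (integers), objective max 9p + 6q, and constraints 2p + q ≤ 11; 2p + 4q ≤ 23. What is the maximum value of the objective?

Relaxing integrality, the LP optimum is 55.50 at (p,q) = (3.5, 4), which is not an integer point.
(p,q)=(4,3): 2·4+1·3=11≤11, 2·4+4·3=20≤23, objective 54.
(p,q)=(3,4): 2·3+1·4=10≤11, 2·3+4·4=22≤23, objective 51.
(p,q)=(4,2): 2·4+1·2=10≤11, 2·4+4·2=16≤23, objective 48.
(p,q)=(3,3): 2·3+1·3=9≤11, 2·3+4·3=18≤23, objective 45.
The best lattice point is (4,3), giving 54.

54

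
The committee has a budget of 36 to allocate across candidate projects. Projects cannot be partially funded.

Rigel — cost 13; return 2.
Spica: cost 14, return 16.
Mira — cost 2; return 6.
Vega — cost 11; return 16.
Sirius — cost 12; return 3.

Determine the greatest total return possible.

38

Allowing fractional choices, the relaxed optimum would be about 40.2, but projects are indivisible.
Spica + Vega: cost 14 + 11 = 25 ≤ 36, return 16 + 16 = 32.
Mira + Vega + Sirius: cost 2 + 11 + 12 = 25 ≤ 36, return 6 + 16 + 3 = 25.
Spica + Mira + Vega: cost 14 + 2 + 11 = 27 ≤ 36, return 16 + 6 + 16 = 38.
Best is Spica, Mira, and Vega with total return 38.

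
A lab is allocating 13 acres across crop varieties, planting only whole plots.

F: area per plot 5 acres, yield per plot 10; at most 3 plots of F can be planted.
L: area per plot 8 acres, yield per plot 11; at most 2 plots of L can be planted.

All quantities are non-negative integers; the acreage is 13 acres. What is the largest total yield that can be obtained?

Take 1×F and 1×L: area 13 ≤ 13, yield 1·10 + 1·11 = 21.
No other integer combination yields more.

21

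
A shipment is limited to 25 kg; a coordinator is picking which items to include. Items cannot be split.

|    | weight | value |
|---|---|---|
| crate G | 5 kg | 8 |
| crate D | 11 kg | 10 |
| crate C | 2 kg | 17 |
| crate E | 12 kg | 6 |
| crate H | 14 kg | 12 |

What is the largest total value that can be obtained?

crate G + crate C + crate H: weight 5 + 2 + 14 = 21 ≤ 25, value 8 + 17 + 12 = 37.
crate D + crate C + crate E: weight 11 + 2 + 12 = 25 ≤ 25, value 10 + 17 + 6 = 33.
crate G + crate D + crate C: weight 5 + 11 + 2 = 18 ≤ 25, value 8 + 10 + 17 = 35.
Best is crate G, crate C, and crate H with total value 37.

37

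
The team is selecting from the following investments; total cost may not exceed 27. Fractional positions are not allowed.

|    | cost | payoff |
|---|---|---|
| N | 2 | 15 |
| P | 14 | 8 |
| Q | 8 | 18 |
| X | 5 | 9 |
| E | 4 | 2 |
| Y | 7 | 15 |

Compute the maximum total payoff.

59

This is an integer program with binary decision variables.
N + Q + X + Y: cost 2 + 8 + 5 + 7 = 22 ≤ 27, payoff 15 + 18 + 9 + 15 = 57.
N + Q + E + Y: cost 2 + 8 + 4 + 7 = 21 ≤ 27, payoff 15 + 18 + 2 + 15 = 50.
N + Q + X + E + Y: cost 2 + 8 + 5 + 4 + 7 = 26 ≤ 27, payoff 15 + 18 + 9 + 2 + 15 = 59.
Best is N, Q, X, E, and Y with total payoff 59.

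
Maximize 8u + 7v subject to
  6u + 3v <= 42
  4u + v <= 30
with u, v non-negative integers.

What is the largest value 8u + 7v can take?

98

(u,v)=(0,14): 6·0+3·14=42≤42, 4·0+1·14=14≤30, objective 98.
(u,v)=(0,13): 6·0+3·13=39≤42, 4·0+1·13=13≤30, objective 91.
Maximum is 98 at (u,v)=(0,14).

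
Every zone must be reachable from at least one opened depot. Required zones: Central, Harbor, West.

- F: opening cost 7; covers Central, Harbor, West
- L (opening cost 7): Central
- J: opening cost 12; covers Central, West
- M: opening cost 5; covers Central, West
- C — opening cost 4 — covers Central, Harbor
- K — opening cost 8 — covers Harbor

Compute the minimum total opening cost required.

The greedy cost-per-new-zone heuristic would pick C and M for 9, but a cheaper cover exists.
F alone covers Central, Harbor, West — every zone.
Total opening cost: 7.
No cover costs less than 7.

7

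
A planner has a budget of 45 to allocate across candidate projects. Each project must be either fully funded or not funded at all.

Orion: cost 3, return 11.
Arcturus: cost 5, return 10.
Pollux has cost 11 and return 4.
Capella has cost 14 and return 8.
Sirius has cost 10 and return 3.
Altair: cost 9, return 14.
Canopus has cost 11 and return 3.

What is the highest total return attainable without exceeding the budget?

47

Treat it as a binary knapsack problem.
Allowing fractional choices, the relaxed optimum would be about 47.9, but projects are indivisible.
Orion + Arcturus + Capella + Sirius + Altair: cost 3 + 5 + 14 + 10 + 9 = 41 ≤ 45, return 11 + 10 + 8 + 3 + 14 = 46.
Orion + Arcturus + Pollux + Capella + Altair: cost 3 + 5 + 11 + 14 + 9 = 42 ≤ 45, return 11 + 10 + 4 + 8 + 14 = 47.
Best is Orion, Arcturus, Pollux, Capella, and Altair with total return 47.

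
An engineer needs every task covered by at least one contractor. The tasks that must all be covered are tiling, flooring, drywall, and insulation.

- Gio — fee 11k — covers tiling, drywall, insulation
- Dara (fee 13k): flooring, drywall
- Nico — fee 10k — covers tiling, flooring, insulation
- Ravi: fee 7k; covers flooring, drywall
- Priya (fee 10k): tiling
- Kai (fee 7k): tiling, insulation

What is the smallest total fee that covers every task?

14

The greedy cost-per-new-task heuristic would pick Nico and Ravi for 17, but a cheaper cover exists.
Choose Ravi and Kai: together they cover tiling, flooring, drywall, insulation — every task.
Total fee: 7 + 7 = 14.
No cover costs less than 14.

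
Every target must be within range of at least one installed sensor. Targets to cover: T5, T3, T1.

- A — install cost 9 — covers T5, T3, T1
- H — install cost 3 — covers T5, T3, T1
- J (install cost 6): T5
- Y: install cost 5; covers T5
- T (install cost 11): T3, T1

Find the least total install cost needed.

H alone covers T5, T3, T1 — every target.
Total install cost: 3.

3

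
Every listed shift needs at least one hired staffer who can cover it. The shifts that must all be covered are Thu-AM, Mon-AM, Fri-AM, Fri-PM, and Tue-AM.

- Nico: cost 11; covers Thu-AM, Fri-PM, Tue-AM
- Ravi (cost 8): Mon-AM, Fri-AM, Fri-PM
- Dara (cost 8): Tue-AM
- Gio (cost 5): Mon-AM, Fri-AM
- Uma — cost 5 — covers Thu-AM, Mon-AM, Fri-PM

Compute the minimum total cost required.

16

This is a weighted set-cover instance.
The greedy cost-per-new-shift heuristic would pick Uma, Gio, and Dara for 18, but a cheaper cover exists.
Choose Nico and Gio: together they cover Thu-AM, Mon-AM, Fri-AM, Fri-PM, Tue-AM — every shift.
Total cost: 11 + 5 = 16.
No cover costs less than 16.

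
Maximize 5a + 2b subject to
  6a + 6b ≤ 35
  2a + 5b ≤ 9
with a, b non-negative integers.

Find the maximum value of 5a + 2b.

20

Relaxing integrality, the LP optimum is 22.50 at (a,b) = (4.5, 0), which is not an integer point.
(a,b)=(4,0) is feasible, giving 20.
(a,b)=(3,0) is feasible, giving 15.
The best lattice point is (4,0), giving 20.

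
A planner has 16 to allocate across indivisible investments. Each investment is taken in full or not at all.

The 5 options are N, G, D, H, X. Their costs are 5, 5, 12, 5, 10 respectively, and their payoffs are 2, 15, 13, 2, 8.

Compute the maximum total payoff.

Take G and X: cost 5 + 10 = 15 ≤ 16, payoff 15 + 8 = 23.
No other feasible combination does better.

23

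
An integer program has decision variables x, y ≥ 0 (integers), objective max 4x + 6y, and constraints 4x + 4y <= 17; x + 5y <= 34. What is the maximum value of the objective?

24

Relaxing integrality, the LP optimum is 25.50 at (x,y) = (0, 4.25), which is not an integer point.
(x,y)=(0,4): 4·0+4·4=16≤17, 1·0+5·4=20≤34, objective 24.
(x,y)=(1,3): 4·1+4·3=16≤17, 1·1+5·3=16≤34, objective 22.
No feasible integer point exceeds 24.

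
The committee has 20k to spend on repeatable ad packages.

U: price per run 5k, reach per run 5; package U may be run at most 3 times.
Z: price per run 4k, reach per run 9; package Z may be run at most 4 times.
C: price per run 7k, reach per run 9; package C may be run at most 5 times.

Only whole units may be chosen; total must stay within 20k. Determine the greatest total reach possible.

This is a bounded integer knapsack.
3×Z and 1×C: price 19 ≤ 20, reach 3·9 + 1·9 = 36.
4×Z: price 16 ≤ 20, reach 4·9 = 36.
Best is 36.

36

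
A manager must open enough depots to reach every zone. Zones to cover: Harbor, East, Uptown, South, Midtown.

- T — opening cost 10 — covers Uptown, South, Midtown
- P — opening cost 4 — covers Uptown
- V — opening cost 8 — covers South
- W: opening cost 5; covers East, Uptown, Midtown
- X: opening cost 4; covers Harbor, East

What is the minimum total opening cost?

14

The greedy cost-per-new-zone heuristic would pick W, X, and V for 17, but a cheaper cover exists.
Choose T and X: together they cover Harbor, East, Uptown, South, Midtown — every zone.
Total opening cost: 10 + 4 = 14.
No cover costs less than 14.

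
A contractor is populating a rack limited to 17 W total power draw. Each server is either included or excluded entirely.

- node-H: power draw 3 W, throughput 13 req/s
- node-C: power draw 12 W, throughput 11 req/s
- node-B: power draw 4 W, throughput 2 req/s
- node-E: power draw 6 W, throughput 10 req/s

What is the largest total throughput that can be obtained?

node-H + node-B + node-E: power draw 3 + 4 + 6 = 13 ≤ 17, throughput 13 + 2 + 10 = 25.
node-H + node-C: power draw 3 + 12 = 15 ≤ 17, throughput 13 + 11 = 24.
Best is node-H, node-B, and node-E with total throughput 25.

25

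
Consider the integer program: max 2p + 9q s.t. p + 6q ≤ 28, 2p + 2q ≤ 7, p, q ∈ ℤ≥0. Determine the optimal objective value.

27

(p,q)=(0,3) is feasible, giving 27.
(p,q)=(1,2) is feasible, giving 20.
(p,q)=(0,2) is feasible, giving 18.
The best lattice point is (0,3), giving 27.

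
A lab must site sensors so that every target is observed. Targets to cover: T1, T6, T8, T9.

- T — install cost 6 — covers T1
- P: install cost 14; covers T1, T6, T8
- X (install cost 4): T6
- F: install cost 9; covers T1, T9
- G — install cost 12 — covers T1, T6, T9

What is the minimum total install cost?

Choose P and F: together they cover T1, T6, T8, T9 — every target.
Total install cost: 14 + 9 = 23.

23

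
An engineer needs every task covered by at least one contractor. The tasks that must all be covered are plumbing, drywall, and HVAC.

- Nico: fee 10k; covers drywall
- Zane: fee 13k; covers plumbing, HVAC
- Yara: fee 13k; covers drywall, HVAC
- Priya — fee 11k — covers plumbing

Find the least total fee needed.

Choose Nico and Zane: together they cover plumbing, drywall, HVAC — every task.
Total fee: 10 + 13 = 23.
No cover costs less than 23.

23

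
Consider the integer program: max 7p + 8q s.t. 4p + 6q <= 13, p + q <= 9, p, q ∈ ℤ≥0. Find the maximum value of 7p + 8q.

(p,q)=(3,0) is feasible, giving 21.
(p,q)=(2,0) is feasible, giving 14.
Maximum is 21 at (p,q)=(3,0).

21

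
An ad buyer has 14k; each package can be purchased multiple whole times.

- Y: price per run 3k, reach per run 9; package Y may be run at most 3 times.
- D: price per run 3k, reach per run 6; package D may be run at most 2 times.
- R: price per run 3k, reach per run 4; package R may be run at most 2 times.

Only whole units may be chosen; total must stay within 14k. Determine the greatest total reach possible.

33

Y has the best ratio (9/3); taking only Y gives at most 3×9 = 27 (stopped by the supply cap of 3).
Mixing does better — 3×Y and 1×D: price 12 ≤ 14, reach 3·9 + 1·6 = 33.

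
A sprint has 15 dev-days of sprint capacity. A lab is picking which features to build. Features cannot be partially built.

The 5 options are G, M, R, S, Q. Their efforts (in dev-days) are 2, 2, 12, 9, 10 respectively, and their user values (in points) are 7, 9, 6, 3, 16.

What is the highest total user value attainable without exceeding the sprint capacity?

32

M + Q: effort 2 + 10 = 12 ≤ 15, user value 9 + 16 = 25.
G + M + Q: effort 2 + 2 + 10 = 14 ≤ 15, user value 7 + 9 + 16 = 32.
Best is G, M, and Q with total user value 32.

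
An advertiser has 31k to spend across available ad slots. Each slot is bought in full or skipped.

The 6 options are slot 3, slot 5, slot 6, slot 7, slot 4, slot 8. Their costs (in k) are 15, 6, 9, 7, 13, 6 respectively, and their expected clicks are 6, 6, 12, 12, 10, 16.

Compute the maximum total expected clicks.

Take slot 5, slot 6, slot 7, and slot 8: cost 6 + 9 + 7 + 6 = 28 ≤ 31, expected clicks 6 + 12 + 12 + 16 = 46.
No other feasible combination does better.

46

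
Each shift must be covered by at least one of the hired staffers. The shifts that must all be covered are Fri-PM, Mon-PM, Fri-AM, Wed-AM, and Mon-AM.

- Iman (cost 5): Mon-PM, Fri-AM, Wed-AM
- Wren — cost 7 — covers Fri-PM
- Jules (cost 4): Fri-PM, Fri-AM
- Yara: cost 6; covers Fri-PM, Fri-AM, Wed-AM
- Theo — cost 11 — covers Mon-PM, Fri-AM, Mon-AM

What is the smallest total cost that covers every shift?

17

This is a weighted set-cover instance.
The greedy cost-per-new-shift heuristic would pick Iman, Jules, and Theo for 20, but a cheaper cover exists.
Choose Yara and Theo: together they cover Fri-PM, Mon-PM, Fri-AM, Wed-AM, Mon-AM — every shift.
Total cost: 6 + 11 = 17.
No cover costs less than 17.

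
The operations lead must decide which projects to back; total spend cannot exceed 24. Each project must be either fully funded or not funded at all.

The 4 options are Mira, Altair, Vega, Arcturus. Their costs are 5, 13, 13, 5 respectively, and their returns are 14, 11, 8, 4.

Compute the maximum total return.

Take Mira, Altair, and Arcturus: cost 5 + 13 + 5 = 23 ≤ 24, return 14 + 11 + 4 = 29.
No other feasible combination does better.

29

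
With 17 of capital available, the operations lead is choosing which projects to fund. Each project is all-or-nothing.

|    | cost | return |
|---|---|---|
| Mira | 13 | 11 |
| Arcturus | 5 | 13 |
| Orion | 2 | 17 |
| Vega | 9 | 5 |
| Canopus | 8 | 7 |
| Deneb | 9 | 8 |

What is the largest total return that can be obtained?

38

Arcturus + Orion + Deneb: cost 5 + 2 + 9 = 16 ≤ 17, return 13 + 17 + 8 = 38.
Arcturus + Orion + Canopus: cost 5 + 2 + 8 = 15 ≤ 17, return 13 + 17 + 7 = 37.
Best is Arcturus, Orion, and Deneb with total return 38.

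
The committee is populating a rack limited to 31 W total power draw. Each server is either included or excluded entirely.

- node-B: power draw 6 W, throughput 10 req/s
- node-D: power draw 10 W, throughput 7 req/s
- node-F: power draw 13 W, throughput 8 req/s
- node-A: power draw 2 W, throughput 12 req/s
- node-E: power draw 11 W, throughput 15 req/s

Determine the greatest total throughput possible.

44

node-B + node-D + node-A + node-E: power draw 6 + 10 + 2 + 11 = 29 ≤ 31, throughput 10 + 7 + 12 + 15 = 44.
node-B + node-D + node-F + node-A: power draw 6 + 10 + 13 + 2 = 31 ≤ 31, throughput 10 + 7 + 8 + 12 = 37.
node-B + node-A + node-E: power draw 6 + 2 + 11 = 19 ≤ 31, throughput 10 + 12 + 15 = 37.
Best is node-B, node-D, node-A, and node-E with total throughput 44.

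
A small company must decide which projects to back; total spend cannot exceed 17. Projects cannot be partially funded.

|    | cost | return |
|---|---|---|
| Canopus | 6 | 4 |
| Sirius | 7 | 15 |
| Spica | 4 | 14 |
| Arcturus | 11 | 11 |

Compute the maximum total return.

Allowing fractional choices, the relaxed optimum would be about 35.0, but projects are indivisible.
Canopus + Sirius + Spica: cost 6 + 7 + 4 = 17 ≤ 17, return 4 + 15 + 14 = 33.
Sirius + Spica: cost 7 + 4 = 11 ≤ 17, return 15 + 14 = 29.
Best is Canopus, Sirius, and Spica with total return 33.

33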